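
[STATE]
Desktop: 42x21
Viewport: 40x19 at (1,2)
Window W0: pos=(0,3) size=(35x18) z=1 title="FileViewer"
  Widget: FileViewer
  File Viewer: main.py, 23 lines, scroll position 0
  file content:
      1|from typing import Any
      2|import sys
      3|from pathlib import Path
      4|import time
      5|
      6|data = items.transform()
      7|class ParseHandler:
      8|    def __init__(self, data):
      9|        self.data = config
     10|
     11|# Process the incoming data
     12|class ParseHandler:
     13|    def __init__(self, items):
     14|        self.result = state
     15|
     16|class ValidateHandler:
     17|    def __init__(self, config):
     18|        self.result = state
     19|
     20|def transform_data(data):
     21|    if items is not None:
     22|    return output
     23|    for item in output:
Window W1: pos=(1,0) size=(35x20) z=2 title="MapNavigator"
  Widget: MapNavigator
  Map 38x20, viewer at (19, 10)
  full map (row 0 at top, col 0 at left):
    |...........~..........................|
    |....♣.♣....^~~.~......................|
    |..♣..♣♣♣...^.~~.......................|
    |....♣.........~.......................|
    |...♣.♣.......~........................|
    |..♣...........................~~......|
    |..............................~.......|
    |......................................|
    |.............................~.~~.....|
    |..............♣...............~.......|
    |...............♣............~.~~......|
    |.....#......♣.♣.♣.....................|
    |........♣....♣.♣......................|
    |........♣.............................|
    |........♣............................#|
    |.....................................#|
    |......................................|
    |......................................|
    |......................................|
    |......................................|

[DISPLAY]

┠─────────────────────────────────┨     
┃..♣♣♣...^.~~.....................┃     
┃.♣.........~.....................┃     
┃♣.♣.......~......................┃     
┃...........................~~....┃     
┃...........................~.....┃     
┃.................................┃     
┃..........................~.~~...┃     
┃...........♣...............~.....┃     
┃............♣...@........~.~~....┃     
┃..#......♣.♣.♣...................┃     
┃.....♣....♣.♣....................┃     
┃.....♣...........................┃     
┃.....♣...........................┃     
┃.................................┃     
┃.................................┃     
┃.................................┃     
┗━━━━━━━━━━━━━━━━━━━━━━━━━━━━━━━━━┛     
━━━━━━━━━━━━━━━━━━━━━━━━━━━━━━━━━┛      


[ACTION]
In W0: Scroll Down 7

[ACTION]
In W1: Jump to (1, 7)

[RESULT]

┠─────────────────────────────────┨     
┃                                 ┃     
┃               ...........~......┃     
┃               ....♣.♣....^~~.~..┃     
┃               ..♣..♣♣♣...^.~~...┃     
┃               ....♣.........~...┃     
┃               ...♣.♣.......~....┃     
┃               ..♣...............┃     
┃               ..................┃     
┃               .@................┃     
┃               ..................┃     
┃               ..............♣...┃     
┃               ...............♣..┃     
┃               .....#......♣.♣.♣.┃     
┃               ........♣....♣.♣..┃     
┃               ........♣.........┃     
┃               ........♣.........┃     
┗━━━━━━━━━━━━━━━━━━━━━━━━━━━━━━━━━┛     
━━━━━━━━━━━━━━━━━━━━━━━━━━━━━━━━━┛      


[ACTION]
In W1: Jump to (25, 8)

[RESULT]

┠─────────────────────────────────┨     
┃..~..........................    ┃     
┃..^~~.~......................    ┃     
┃..^.~~.......................    ┃     
┃.....~.......................    ┃     
┃....~........................    ┃     
┃.....................~~......    ┃     
┃.....................~.......    ┃     
┃.............................    ┃     
┃................@...~.~~.....    ┃     
┃.....♣...............~.......    ┃     
┃......♣............~.~~......    ┃     
┃...♣.♣.♣.....................    ┃     
┃....♣.♣......................    ┃     
┃.............................    ┃     
┃............................#    ┃     
┃............................#    ┃     
┗━━━━━━━━━━━━━━━━━━━━━━━━━━━━━━━━━┛     
━━━━━━━━━━━━━━━━━━━━━━━━━━━━━━━━━┛      


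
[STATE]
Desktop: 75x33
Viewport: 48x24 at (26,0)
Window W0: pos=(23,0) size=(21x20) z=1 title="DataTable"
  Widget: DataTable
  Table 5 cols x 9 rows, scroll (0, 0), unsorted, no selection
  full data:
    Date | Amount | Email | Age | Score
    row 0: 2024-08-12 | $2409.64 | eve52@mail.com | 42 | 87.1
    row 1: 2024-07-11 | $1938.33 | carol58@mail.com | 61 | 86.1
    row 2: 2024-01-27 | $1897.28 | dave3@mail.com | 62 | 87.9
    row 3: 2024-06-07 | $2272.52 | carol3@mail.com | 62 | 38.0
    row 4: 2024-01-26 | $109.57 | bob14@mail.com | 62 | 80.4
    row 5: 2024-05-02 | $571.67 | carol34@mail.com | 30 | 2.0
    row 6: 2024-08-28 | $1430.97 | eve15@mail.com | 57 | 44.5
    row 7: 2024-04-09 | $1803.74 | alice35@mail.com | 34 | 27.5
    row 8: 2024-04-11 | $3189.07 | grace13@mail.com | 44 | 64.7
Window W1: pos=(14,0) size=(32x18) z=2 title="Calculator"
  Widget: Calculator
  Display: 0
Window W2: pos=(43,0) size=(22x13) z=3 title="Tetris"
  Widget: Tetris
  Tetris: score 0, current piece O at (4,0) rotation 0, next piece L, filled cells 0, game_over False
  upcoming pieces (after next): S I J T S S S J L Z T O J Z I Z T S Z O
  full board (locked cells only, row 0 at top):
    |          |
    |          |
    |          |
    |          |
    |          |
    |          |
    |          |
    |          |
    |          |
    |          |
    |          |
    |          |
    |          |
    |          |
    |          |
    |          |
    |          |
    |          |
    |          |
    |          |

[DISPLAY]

━━━━━━━━━━━━━━━━━┏━━━━━━━━━━━━━━━━━━━━┓         
                 ┃ Tetris             ┃         
─────────────────┠────────────────────┨         
                 ┃          │Next:    ┃         
─┬───┐           ┃          │  ▒      ┃         
 │ ÷ │           ┃          │▒▒▒      ┃         
─┼───┤           ┃          │         ┃         
 │ × │           ┃          │         ┃         
─┼───┤           ┃          │         ┃         
 │ - │           ┃          │Score:   ┃         
─┼───┤           ┃          │0        ┃         
 │ + │           ┃          │         ┃         
─┼───┤           ┗━━━━━━━━━━━━━━━━━━━━┛         
R│ M+│             ┃                            
─┴───┘             ┃                            
                   ┃                            
                   ┃                            
━━━━━━━━━━━━━━━━━━━┛                            
                 ┃                              
━━━━━━━━━━━━━━━━━┛                              
                                                
                                                
                                                
                                                


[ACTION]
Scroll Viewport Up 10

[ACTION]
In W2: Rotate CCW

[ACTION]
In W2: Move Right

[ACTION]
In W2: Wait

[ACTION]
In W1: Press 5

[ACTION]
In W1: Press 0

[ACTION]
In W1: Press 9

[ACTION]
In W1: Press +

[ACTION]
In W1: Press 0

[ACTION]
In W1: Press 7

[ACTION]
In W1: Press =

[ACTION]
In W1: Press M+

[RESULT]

━━━━━━━━━━━━━━━━━┏━━━━━━━━━━━━━━━━━━━━┓         
                 ┃ Tetris             ┃         
─────────────────┠────────────────────┨         
                5┃          │Next:    ┃         
─┬───┐           ┃          │  ▒      ┃         
 │ ÷ │           ┃          │▒▒▒      ┃         
─┼───┤           ┃          │         ┃         
 │ × │           ┃          │         ┃         
─┼───┤           ┃          │         ┃         
 │ - │           ┃          │Score:   ┃         
─┼───┤           ┃          │0        ┃         
 │ + │           ┃          │         ┃         
─┼───┤           ┗━━━━━━━━━━━━━━━━━━━━┛         
R│ M+│             ┃                            
─┴───┘             ┃                            
                   ┃                            
                   ┃                            
━━━━━━━━━━━━━━━━━━━┛                            
                 ┃                              
━━━━━━━━━━━━━━━━━┛                              
                                                
                                                
                                                
                                                


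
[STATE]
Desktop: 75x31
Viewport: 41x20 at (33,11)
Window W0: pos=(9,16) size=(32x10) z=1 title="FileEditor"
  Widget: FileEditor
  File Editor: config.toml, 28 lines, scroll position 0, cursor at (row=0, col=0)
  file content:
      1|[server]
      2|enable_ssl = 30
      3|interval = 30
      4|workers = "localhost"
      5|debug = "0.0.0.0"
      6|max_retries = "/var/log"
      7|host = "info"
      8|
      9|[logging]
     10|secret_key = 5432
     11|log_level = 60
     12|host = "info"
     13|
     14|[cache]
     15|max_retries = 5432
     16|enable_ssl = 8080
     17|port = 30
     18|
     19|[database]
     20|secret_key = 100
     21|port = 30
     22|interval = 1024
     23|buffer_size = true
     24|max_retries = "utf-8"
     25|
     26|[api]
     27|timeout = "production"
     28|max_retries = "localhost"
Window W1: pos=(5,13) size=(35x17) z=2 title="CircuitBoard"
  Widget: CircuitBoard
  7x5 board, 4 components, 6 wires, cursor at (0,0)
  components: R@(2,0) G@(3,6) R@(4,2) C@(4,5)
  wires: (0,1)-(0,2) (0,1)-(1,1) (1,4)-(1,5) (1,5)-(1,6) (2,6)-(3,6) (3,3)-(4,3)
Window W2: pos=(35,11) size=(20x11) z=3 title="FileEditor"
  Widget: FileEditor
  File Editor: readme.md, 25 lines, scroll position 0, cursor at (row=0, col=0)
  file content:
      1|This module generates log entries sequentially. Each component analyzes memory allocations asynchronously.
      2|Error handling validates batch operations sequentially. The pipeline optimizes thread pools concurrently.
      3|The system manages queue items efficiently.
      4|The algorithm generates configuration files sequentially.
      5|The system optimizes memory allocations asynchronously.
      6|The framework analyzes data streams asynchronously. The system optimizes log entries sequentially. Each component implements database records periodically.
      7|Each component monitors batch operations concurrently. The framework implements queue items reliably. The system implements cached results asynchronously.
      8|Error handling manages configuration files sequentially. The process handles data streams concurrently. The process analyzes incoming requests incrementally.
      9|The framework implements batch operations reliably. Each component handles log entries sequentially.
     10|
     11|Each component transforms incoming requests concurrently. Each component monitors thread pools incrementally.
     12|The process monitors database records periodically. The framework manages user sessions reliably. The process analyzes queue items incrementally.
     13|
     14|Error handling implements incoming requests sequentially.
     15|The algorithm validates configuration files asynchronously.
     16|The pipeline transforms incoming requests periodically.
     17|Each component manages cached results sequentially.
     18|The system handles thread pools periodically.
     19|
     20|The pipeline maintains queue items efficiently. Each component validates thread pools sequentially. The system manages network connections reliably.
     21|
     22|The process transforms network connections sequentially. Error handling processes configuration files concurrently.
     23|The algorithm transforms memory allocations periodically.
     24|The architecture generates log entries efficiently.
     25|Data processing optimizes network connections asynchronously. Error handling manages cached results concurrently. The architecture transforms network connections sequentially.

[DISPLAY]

  ┏━━━━━━━━━━━━━━━━━━┓                   
  ┃ FileEditor       ┃                   
━━┠──────────────────┨                   
  ┃█his module gener▲┃                   
──┃Error handling va█┃                   
  ┃The system manage░┃                   
  ┃The algorithm gen░┃                   
  ┃The system optimi░┃                   
 ·┃The framework ana░┃                   
  ┃Each component mo▼┃                   
 ·┗━━━━━━━━━━━━━━━━━━┛                   
 │    ┃┃                                 
 G    ┃┃                                 
      ┃┃                                 
      ┃┛                                 
      ┃                                  
      ┃                                  
      ┃                                  
━━━━━━┛                                  
                                         


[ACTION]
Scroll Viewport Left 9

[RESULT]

           ┏━━━━━━━━━━━━━━━━━━┓          
           ┃ FileEditor       ┃          
━━━━━━━━━━━┠──────────────────┨          
           ┃█his module gener▲┃          
───────────┃Error handling va█┃          
           ┃The system manage░┃          
           ┃The algorithm gen░┃          
           ┃The system optimi░┃          
  · ─ · ─ ·┃The framework ana░┃          
           ┃Each component mo▼┃          
          ·┗━━━━━━━━━━━━━━━━━━┛          
          │    ┃┃                        
          G    ┃┃                        
               ┃┃                        
      C        ┃┛                        
               ┃                         
               ┃                         
               ┃                         
━━━━━━━━━━━━━━━┛                         
                                         


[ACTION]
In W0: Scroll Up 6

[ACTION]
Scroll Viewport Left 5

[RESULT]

                ┏━━━━━━━━━━━━━━━━━━┓     
                ┃ FileEditor       ┃     
━━━━━━━━━━━━━━━━┠──────────────────┨     
                ┃█his module gener▲┃     
────────────────┃Error handling va█┃     
5 6             ┃The system manage░┃     
                ┃The algorithm gen░┃     
                ┃The system optimi░┃     
       · ─ · ─ ·┃The framework ana░┃     
                ┃Each component mo▼┃     
               ·┗━━━━━━━━━━━━━━━━━━┛     
               │    ┃┃                   
   ·           G    ┃┃                   
   │                ┃┃                   
   ·       C        ┃┛                   
                    ┃                    
                    ┃                    
                    ┃                    
━━━━━━━━━━━━━━━━━━━━┛                    
                                         


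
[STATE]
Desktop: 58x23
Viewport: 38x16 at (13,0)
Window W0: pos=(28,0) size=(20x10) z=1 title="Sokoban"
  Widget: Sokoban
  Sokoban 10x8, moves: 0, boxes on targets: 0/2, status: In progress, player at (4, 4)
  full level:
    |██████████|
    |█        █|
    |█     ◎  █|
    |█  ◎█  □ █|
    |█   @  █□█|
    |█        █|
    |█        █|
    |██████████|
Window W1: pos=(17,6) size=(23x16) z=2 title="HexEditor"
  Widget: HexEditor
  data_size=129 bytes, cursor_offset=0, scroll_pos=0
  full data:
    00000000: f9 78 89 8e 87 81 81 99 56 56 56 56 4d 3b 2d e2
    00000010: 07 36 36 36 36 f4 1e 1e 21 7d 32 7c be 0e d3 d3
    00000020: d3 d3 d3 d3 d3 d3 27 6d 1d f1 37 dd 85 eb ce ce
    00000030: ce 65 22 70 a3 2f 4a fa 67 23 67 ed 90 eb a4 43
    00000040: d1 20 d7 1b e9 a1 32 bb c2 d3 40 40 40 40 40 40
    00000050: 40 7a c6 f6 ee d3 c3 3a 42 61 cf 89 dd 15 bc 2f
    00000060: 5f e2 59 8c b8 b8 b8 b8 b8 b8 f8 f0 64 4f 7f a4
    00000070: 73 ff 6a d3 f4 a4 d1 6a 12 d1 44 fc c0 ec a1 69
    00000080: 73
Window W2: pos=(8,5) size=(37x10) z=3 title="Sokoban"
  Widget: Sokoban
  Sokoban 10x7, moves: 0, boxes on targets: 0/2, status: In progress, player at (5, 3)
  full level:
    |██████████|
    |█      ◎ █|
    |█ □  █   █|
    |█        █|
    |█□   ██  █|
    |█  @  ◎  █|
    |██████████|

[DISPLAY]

               ┏━━━━━━━━━━━━━━━━━━┓   
               ┃ Sokoban          ┃   
               ┠──────────────────┨   
               ┃██████████        ┃   
               ┃█        █        ┃   
━━━━━━━━━━━━━━━━━━━━━━━━━━━━━━━┓  ┃   
oban                           ┃  ┃   
───────────────────────────────┨  ┃   
██████                         ┃  ┃   
   ◎ █                         ┃━━┛   
 █   █                         ┃      
     █                         ┃      
 ██  █                         ┃      
  ◎  █                         ┃      
━━━━━━━━━━━━━━━━━━━━━━━━━━━━━━━┛      
    ┃00000060  5f e2 59 8c┃           


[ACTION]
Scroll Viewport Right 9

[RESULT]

        ┏━━━━━━━━━━━━━━━━━━┓          
        ┃ Sokoban          ┃          
        ┠──────────────────┨          
        ┃██████████        ┃          
        ┃█        █        ┃          
━━━━━━━━━━━━━━━━━━━━━━━━┓  ┃          
                        ┃  ┃          
────────────────────────┨  ┃          
                        ┃  ┃          
                        ┃━━┛          
                        ┃             
                        ┃             
                        ┃             
                        ┃             
━━━━━━━━━━━━━━━━━━━━━━━━┛             
000060  5f e2 59 8c┃                  


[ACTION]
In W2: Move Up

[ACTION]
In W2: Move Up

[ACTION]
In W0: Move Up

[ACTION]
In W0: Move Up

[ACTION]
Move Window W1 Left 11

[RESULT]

        ┏━━━━━━━━━━━━━━━━━━┓          
        ┃ Sokoban          ┃          
        ┠──────────────────┨          
        ┃██████████        ┃          
        ┃█        █        ┃          
━━━━━━━━━━━━━━━━━━━━━━━━┓  ┃          
                        ┃  ┃          
────────────────────────┨  ┃          
                        ┃  ┃          
                        ┃━━┛          
                        ┃             
                        ┃             
                        ┃             
                        ┃             
━━━━━━━━━━━━━━━━━━━━━━━━┛             
e2 59 8c┃                             


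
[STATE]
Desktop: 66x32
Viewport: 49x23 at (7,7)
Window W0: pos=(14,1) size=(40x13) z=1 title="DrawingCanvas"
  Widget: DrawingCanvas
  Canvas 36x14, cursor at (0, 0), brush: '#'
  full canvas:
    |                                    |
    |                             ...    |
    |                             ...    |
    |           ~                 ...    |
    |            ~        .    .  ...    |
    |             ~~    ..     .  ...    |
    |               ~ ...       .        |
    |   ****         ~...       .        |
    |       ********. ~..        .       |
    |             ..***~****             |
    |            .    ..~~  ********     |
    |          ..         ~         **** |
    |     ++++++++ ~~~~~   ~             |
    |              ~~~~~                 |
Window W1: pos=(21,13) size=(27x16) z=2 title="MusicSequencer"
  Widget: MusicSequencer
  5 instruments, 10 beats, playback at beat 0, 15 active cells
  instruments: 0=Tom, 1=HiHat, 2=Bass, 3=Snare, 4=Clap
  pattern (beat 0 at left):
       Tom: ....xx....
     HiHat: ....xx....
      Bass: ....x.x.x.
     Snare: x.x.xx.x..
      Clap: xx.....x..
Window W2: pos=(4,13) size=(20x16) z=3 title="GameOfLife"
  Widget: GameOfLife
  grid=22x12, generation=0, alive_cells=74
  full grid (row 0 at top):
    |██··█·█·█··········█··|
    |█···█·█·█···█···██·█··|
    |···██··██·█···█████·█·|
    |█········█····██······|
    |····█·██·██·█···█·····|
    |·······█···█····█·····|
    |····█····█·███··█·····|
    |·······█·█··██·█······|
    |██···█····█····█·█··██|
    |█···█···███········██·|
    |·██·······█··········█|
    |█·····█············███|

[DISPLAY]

       ┃           ~                 ...      ┃  
       ┃            ~        .    .  ...      ┃  
       ┃             ~~    ..     .  ...      ┃  
       ┃               ~ ...       .          ┃  
       ┃   ****         ~...       .          ┃  
       ┃       ********. ~..        .         ┃  
━━━━━━━━━━━━━━━━┓━━━━━━━━━━━━━━━━━━━━━━━┓━━━━━┛  
ameOfLife       ┃usicSequencer          ┃        
────────────────┨───────────────────────┨        
n: 0            ┃    ▼123456789         ┃        
█·█·█··········█┃ Tom····██····         ┃        
█·█·█···█···██·█┃iHat····██····         ┃        
█··██·█···█████·┃Bass····█·█·█·         ┃        
·····█····██····┃nare█·█·██·█··         ┃        
█·██·██·█···█···┃Clap██·····█··         ┃        
···█···█····█···┃                       ┃        
█····█·███··█···┃                       ┃        
···█·█··██·█····┃                       ┃        
·█····█····█·█··┃                       ┃        
█···███········█┃                       ┃        
······█·········┃                       ┃        
━━━━━━━━━━━━━━━━┛━━━━━━━━━━━━━━━━━━━━━━━┛        
                                                 


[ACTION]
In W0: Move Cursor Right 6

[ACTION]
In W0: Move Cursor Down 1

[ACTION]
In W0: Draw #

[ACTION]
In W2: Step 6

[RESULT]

       ┃           ~                 ...      ┃  
       ┃            ~        .    .  ...      ┃  
       ┃             ~~    ..     .  ...      ┃  
       ┃               ~ ...       .          ┃  
       ┃   ****         ~...       .          ┃  
       ┃       ********. ~..        .         ┃  
━━━━━━━━━━━━━━━━┓━━━━━━━━━━━━━━━━━━━━━━━┓━━━━━┛  
ameOfLife       ┃usicSequencer          ┃        
────────────────┨───────────────────────┨        
n: 6            ┃    ▼123456789         ┃        
················┃ Tom····██····         ┃        
···█············┃iHat····██····         ┃        
···██████······█┃Bass····█·█·█·         ┃        
····█··█········┃nare█·█·██·█··         ┃        
··██···█······██┃Clap██·····█··         ┃        
··██···█······██┃                       ┃        
·····█··········┃                       ┃        
···█·····█····██┃                       ┃        
···███··········┃                       ┃        
·····█·██·······┃                       ┃        
················┃                       ┃        
━━━━━━━━━━━━━━━━┛━━━━━━━━━━━━━━━━━━━━━━━┛        
                                                 


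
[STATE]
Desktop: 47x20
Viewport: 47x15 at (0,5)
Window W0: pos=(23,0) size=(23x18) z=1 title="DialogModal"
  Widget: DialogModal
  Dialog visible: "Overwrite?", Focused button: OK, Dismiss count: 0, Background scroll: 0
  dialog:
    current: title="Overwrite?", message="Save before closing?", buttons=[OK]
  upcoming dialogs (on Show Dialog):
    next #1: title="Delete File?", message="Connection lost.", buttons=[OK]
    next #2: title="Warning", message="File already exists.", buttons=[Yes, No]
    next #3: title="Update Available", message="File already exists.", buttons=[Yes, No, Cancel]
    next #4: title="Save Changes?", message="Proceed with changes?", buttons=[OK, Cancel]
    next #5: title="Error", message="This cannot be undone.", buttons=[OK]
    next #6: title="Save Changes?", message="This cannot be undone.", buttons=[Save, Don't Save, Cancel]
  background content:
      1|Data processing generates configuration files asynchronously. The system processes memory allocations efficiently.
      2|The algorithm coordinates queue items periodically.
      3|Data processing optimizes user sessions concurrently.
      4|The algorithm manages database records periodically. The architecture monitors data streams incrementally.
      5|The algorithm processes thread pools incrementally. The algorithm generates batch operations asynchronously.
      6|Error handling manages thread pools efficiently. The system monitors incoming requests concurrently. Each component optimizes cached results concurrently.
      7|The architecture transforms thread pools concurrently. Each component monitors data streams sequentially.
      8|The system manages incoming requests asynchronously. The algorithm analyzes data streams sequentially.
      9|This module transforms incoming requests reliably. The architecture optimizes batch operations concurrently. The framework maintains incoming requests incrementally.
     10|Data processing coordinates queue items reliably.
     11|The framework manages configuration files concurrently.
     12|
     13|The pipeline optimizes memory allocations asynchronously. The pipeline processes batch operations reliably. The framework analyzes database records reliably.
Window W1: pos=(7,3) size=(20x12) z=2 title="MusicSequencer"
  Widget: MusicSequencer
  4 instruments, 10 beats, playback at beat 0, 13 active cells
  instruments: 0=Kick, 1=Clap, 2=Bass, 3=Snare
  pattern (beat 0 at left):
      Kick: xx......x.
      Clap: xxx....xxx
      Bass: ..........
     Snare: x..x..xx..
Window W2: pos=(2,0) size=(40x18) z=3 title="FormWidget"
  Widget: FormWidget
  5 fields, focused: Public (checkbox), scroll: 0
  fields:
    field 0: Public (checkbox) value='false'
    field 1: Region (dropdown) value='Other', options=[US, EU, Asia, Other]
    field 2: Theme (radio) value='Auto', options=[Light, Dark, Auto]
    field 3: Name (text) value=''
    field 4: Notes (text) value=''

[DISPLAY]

  ┃  Theme:      ( ) Light  ( ) Dark  (●)┃tim┃ 
  ┃  Name:       [                      ]┃ges┃ 
  ┃  Notes:      [                      ]┃┐ss┃ 
  ┃                                      ┃│ge┃ 
  ┃                                      ┃│an┃ 
  ┃                                      ┃│in┃ 
  ┃                                      ┃┘rm┃ 
  ┃                                      ┃ord┃ 
  ┃                                      ┃ges┃ 
  ┃                                      ┃   ┃ 
  ┃                                      ┃ize┃ 
  ┃                                      ┃   ┃ 
  ┗━━━━━━━━━━━━━━━━━━━━━━━━━━━━━━━━━━━━━━┛━━━┛ 
                                               
                                               


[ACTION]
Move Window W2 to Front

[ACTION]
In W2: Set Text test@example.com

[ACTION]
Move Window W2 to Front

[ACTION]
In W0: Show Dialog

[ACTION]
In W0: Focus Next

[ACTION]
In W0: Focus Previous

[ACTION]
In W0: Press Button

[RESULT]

  ┃  Theme:      ( ) Light  ( ) Dark  (●)┃tim┃ 
  ┃  Name:       [                      ]┃ges┃ 
  ┃  Notes:      [                      ]┃ess┃ 
  ┃                                      ┃age┃ 
  ┃                                      ┃ran┃ 
  ┃                                      ┃ in┃ 
  ┃                                      ┃orm┃ 
  ┃                                      ┃ord┃ 
  ┃                                      ┃ges┃ 
  ┃                                      ┃   ┃ 
  ┃                                      ┃ize┃ 
  ┃                                      ┃   ┃ 
  ┗━━━━━━━━━━━━━━━━━━━━━━━━━━━━━━━━━━━━━━┛━━━┛ 
                                               
                                               


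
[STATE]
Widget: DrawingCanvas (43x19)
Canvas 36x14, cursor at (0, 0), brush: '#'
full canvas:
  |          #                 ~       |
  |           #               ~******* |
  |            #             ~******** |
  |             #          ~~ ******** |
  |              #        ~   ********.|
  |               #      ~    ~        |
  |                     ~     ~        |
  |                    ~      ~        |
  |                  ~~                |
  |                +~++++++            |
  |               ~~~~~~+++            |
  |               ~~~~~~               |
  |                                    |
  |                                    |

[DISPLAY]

+         #                 ~              
           #               ~*******        
            #             ~********        
             #          ~~ ********        
              #        ~   ********.       
               #      ~    ~               
                     ~     ~               
                    ~      ~               
                  ~~                       
                +~++++++                   
               ~~~~~~+++                   
               ~~~~~~                      
                                           
                                           
                                           
                                           
                                           
                                           
                                           


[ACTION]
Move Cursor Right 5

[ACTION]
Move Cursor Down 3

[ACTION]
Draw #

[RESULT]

          #                 ~              
           #               ~*******        
            #             ~********        
     #       #          ~~ ********        
              #        ~   ********.       
               #      ~    ~               
                     ~     ~               
                    ~      ~               
                  ~~                       
                +~++++++                   
               ~~~~~~+++                   
               ~~~~~~                      
                                           
                                           
                                           
                                           
                                           
                                           
                                           


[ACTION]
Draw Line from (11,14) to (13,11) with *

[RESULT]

          #                 ~              
           #               ~*******        
            #             ~********        
     #       #          ~~ ********        
              #        ~   ********.       
               #      ~    ~               
                     ~     ~               
                    ~      ~               
                  ~~                       
                +~++++++                   
               ~~~~~~+++                   
              *~~~~~~                      
            **                             
           *                               
                                           
                                           
                                           
                                           
                                           


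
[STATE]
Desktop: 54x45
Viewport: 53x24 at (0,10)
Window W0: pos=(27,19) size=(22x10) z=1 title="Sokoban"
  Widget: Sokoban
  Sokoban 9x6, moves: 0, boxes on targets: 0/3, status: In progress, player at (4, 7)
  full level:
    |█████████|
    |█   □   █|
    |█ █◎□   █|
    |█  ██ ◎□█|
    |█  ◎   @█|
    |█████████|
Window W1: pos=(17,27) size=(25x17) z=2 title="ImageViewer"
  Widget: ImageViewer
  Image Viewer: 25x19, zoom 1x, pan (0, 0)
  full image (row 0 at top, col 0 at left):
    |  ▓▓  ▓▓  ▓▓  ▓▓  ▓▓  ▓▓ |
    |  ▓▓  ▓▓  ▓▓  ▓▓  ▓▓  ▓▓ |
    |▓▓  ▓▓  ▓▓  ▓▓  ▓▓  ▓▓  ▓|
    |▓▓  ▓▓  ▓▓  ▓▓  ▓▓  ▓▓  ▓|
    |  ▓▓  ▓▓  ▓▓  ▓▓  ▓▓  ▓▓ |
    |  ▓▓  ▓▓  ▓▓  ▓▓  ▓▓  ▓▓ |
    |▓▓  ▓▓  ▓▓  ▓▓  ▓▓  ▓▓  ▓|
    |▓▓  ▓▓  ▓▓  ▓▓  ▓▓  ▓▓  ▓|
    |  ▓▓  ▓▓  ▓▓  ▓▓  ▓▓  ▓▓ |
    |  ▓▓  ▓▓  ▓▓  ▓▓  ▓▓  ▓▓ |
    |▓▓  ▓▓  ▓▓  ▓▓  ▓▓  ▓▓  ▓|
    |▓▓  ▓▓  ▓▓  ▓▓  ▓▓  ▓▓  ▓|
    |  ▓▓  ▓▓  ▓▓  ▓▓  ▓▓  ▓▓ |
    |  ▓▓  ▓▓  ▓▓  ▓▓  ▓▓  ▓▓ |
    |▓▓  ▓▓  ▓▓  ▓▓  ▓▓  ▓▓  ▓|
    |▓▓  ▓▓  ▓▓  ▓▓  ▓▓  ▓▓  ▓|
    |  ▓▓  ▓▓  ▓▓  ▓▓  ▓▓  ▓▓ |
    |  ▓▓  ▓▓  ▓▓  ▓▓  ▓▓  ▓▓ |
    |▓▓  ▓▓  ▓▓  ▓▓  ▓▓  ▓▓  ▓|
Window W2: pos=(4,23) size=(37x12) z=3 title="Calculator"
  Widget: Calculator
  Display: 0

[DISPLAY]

                                                     
                                                     
                                                     
                                                     
                                                     
                                                     
                                                     
                                                     
                                                     
                           ┏━━━━━━━━━━━━━━━━━━━━┓    
                           ┃ Sokoban            ┃    
                           ┠────────────────────┨    
                           ┃█████████           ┃    
    ┏━━━━━━━━━━━━━━━━━━━━━━━━━━━━━━━━━━━┓       ┃    
    ┃ Calculator                        ┃       ┃    
    ┠───────────────────────────────────┨       ┃    
    ┃                                  0┃       ┃    
    ┃┌───┬───┬───┬───┐                  ┃┓      ┃    
    ┃│ 7 │ 8 │ 9 │ ÷ │                  ┃┃━━━━━━┛    
    ┃├───┼───┼───┼───┤                  ┃┨           
    ┃│ 4 │ 5 │ 6 │ × │                  ┃┃           
    ┃├───┼───┼───┼───┤                  ┃┃           
    ┃│ 1 │ 2 │ 3 │ - │                  ┃┃           
    ┃└───┴───┴───┴───┘                  ┃┃           


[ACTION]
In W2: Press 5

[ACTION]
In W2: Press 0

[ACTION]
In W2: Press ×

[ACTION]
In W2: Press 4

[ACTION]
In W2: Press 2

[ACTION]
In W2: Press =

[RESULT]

                                                     
                                                     
                                                     
                                                     
                                                     
                                                     
                                                     
                                                     
                                                     
                           ┏━━━━━━━━━━━━━━━━━━━━┓    
                           ┃ Sokoban            ┃    
                           ┠────────────────────┨    
                           ┃█████████           ┃    
    ┏━━━━━━━━━━━━━━━━━━━━━━━━━━━━━━━━━━━┓       ┃    
    ┃ Calculator                        ┃       ┃    
    ┠───────────────────────────────────┨       ┃    
    ┃                               2100┃       ┃    
    ┃┌───┬───┬───┬───┐                  ┃┓      ┃    
    ┃│ 7 │ 8 │ 9 │ ÷ │                  ┃┃━━━━━━┛    
    ┃├───┼───┼───┼───┤                  ┃┨           
    ┃│ 4 │ 5 │ 6 │ × │                  ┃┃           
    ┃├───┼───┼───┼───┤                  ┃┃           
    ┃│ 1 │ 2 │ 3 │ - │                  ┃┃           
    ┃└───┴───┴───┴───┘                  ┃┃           
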